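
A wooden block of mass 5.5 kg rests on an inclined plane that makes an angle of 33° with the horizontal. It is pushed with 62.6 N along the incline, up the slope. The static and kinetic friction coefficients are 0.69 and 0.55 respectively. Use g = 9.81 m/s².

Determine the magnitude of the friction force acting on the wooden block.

f ≈ 24.9 N (down the incline)

Perpendicular to the surface, N = m g cos θ = 5.5·9.81·cos 33° = 45.25 N.
For equilibrium along the incline the friction force must supply f = m g sin θ − P = 29.39 − 62.6 = -33.21 N (positive meaning up-slope).
The static-friction ceiling is μ_s N = 0.69 × 45.25 = 31.22 N.
Since |-33.21| > 31.22 N, static friction cannot hold it; the wooden block slides up the incline and kinetic friction applies: f = μ_k N = 0.55 × 45.25 = 24.9 N.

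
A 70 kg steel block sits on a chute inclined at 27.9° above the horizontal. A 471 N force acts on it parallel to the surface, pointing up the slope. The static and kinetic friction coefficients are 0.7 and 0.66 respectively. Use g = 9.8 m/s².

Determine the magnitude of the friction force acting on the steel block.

Perpendicular to the surface, N = m g cos θ = 70·9.8·cos 27.9° = 606.3 N.
For equilibrium along the incline the friction force must supply f = m g sin θ − P = 321 − 471 = -150 N (positive meaning up-slope).
Static friction can supply at most μ_s N = 424.4 N.
Since |-150| ≤ 424.4 N, the steel block remains in static equilibrium and friction takes exactly the required value.

f ≈ 150 N (down the incline)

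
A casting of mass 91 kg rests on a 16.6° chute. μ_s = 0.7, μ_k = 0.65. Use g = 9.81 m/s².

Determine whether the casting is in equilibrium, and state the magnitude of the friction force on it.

f ≈ 255 N

N = m g cos θ = 856 N.
Down-slope weight component: m g sin θ = 255 N.
μ_s N = 599 N.
255 ≤ 599 N, so it stays put; friction = 255 N.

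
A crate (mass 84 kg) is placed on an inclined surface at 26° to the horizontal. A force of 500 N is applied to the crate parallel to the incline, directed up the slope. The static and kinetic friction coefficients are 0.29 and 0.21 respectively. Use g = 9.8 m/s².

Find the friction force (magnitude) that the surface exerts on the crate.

f ≈ 139 N (down the incline)

Perpendicular to the surface, N = m g cos θ = 84·9.8·cos 26° = 739.9 N.
The friction needed for equilibrium is m g sin θ − P = 360.9 − 500 = -139.1 N, measured positive up-slope.
The static-friction ceiling is μ_s N = 0.29 × 739.9 = 214.6 N.
Since |-139.1| ≤ 214.6 N, no slip — friction simply equals what equilibrium demands.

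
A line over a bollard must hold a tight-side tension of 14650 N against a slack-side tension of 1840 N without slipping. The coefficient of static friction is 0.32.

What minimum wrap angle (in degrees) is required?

β_min ≈ 371°

T₂/T₁ = e^{μβ} → β = ln(T₂/T₁)/μ.
β = ln(14650/1840)/0.32 = 2.075/0.32 = 6.483 rad.
In degrees: β = 6.483 × 180/π = 371°.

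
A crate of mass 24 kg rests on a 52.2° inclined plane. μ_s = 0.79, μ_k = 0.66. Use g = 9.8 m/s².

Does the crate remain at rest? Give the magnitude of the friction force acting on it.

N = m g cos θ = 144 N.
Down-slope weight component: m g sin θ = 186 N.
μ_s N = 114 N.
186 > 114 N, so it slides; kinetic friction f = μ_k N = 0.66×144 = 95.1 N.

f ≈ 95.1 N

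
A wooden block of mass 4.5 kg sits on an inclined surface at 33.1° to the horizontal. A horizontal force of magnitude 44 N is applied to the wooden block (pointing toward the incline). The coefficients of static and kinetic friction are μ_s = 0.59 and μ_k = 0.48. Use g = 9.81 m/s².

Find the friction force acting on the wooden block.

f ≈ 12.8 N (down the incline)

Resolve perpendicular to the incline: N = m g cos θ + P sin θ = 4.5×9.81×cos 33.1° + 44×sin 33.1° = 61.01 N.
Parallel to the incline: P cos θ − m g sin θ = 36.86 − 24.11 = 12.75 N; the friction needed to balance this is 12.75 N acting down the slope.
Maximum static friction: μ_s N = 0.59 × 61.01 = 36 N.
|f_req| = 12.75 ≤ 36 N → the wooden block is in equilibrium; friction equals the required value.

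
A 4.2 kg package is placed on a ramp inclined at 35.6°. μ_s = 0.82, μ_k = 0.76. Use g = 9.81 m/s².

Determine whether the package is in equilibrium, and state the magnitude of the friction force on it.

f ≈ 24 N

N = m g cos θ = 33.5 N.
Down-slope weight component: m g sin θ = 24 N.
μ_s N = 27.5 N.
24 ≤ 27.5 N, so it stays put; friction = 24 N.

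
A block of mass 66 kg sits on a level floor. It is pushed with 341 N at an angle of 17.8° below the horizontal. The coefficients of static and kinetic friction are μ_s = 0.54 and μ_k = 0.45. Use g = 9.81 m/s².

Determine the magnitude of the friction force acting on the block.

f ≈ 325 N

N = m g + P sin α = 647.5 + 341×sin 17.8° = 751.7 N.
For equilibrium, f = P cos α = 341×cos 17.8° = 324.7 N.
μ_s N = 0.54 × 751.7 = 405.9 N.
Since 324.7 N does not exceed the limit, the block stays at rest and f = 325 N.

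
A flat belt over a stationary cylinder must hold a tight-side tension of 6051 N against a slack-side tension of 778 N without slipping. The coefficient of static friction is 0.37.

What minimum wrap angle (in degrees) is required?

T₂/T₁ = e^{μβ} → β = ln(T₂/T₁)/μ.
β = ln(6051/778)/0.37 = 2.051/0.37 = 5.544 rad.
In degrees: β = 5.544 × 180/π = 318°.

β_min ≈ 318°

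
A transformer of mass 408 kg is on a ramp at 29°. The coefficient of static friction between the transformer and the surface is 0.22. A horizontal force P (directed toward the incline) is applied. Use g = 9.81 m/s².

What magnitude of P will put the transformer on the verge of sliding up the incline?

P ≈ 3530 N

At impending motion up the slope, friction acts down-slope at its limit: f = μ_s N.
Perpendicular to the incline: N = m g cos θ + P sin θ.
Along the incline: P cos θ = m g sin θ + μ_s N = m g sin θ + μ_s (m g cos θ + P sin θ).
Solving, P (cos θ − μ_s sin θ) = m g (sin θ + μ_s cos θ), so P = 408×9.81×(sin 29° + 0.22 cos 29°)/(cos 29° − 0.22 sin 29°) = 4000×0.6772/0.768 = 3530 N.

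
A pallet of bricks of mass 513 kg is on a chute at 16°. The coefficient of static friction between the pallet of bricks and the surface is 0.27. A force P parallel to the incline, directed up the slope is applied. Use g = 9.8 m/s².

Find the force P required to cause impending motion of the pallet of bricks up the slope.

P ≈ 2690 N

At impending motion up the slope, friction acts down-slope at its limit: f = μ_s N.
P is parallel to the surface, so N = m g cos θ = 4830 N.
Along the incline: P = m g sin θ + μ_s N = 1390 + 0.27×4830 = 2690 N.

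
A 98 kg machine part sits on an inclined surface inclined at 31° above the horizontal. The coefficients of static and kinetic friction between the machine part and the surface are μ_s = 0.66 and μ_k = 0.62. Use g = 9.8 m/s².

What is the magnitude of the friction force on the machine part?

f ≈ 495 N (up the incline)

Perpendicular to the surface, N = m g cos θ = 98·9.8·cos 31° = 823.2 N.
Along the slope the weight component is m g sin θ = 494.6 N; friction must supply exactly this, acting up-slope.
Static friction can supply at most μ_s N = 543.3 N.
Since |494.6| ≤ 543.3 N, static friction is sufficient; f equals the required value, not μ_s N.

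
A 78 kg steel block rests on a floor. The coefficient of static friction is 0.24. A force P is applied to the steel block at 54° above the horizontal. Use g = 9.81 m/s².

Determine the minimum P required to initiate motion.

N = m g − P sin α (the pull lifts the steel block).
At impending slip, P cos α = μ_s N = μ_s (m g − P sin α).
Solving: P (cos α + μ_s sin α) = μ_s m g → P = 0.24×765/(cos 54° + 0.24 sin 54°) = 184/0.7819 = 235 N.

P ≈ 235 N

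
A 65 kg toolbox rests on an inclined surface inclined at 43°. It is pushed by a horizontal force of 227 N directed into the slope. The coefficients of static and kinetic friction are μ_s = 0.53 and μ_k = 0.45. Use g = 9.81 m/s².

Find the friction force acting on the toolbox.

Resolve perpendicular to the incline: N = m g cos θ + P sin θ = 65×9.81×cos 43° + 227×sin 43° = 621.2 N.
Parallel to the incline: P cos θ − m g sin θ = 166 − 434.9 = -268.9 N; the friction needed to balance this is 268.9 N acting up the slope.
Maximum static friction: μ_s N = 0.53 × 621.2 = 329.2 N.
|f_req| = 268.9 ≤ 329.2 N → the toolbox is in equilibrium; friction equals the required value.

f ≈ 269 N (up the incline)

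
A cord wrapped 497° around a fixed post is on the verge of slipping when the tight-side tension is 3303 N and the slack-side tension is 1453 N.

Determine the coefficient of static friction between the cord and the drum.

T₂/T₁ = e^{μβ} → μ = ln(T₂/T₁)/β.
β = 497° = 8.674 rad.
μ = ln(3303/1453)/8.674 = ln(2.273)/8.674 = 0.0947.

μ ≈ 0.0947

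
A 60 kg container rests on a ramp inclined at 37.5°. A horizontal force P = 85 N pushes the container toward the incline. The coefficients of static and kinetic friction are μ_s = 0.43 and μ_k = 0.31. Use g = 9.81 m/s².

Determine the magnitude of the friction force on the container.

Resolve perpendicular to the incline: N = m g cos θ + P sin θ = 60×9.81×cos 37.5° + 85×sin 37.5° = 518.7 N.
Along the incline, the net driving force (taking up-slope positive) is P cos θ − m g sin θ = 67.44 − 358.3 = -290.9 N, so equilibrium requires friction f = 290.9 N (up-slope).
The limit of static friction is μ_s N = 223 N.
The required 290.9 N exceeds the static limit, so the container slides down-slope and f = μ_k N = 0.31×518.7 = 161 N.

f ≈ 161 N (up the incline)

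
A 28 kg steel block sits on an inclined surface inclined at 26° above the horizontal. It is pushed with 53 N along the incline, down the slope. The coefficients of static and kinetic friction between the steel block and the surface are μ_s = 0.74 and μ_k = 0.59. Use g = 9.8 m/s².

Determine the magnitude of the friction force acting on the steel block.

f ≈ 173 N (up the incline)

The normal reaction is N = m g cos θ = 246.6 N.
Parallel to the incline, ΣF = 0 gives f = m g sin θ + P = 120.3 + 53 = 173.3 N (up-slope positive).
Static friction can supply at most μ_s N = 182.5 N.
Since |173.3| ≤ 182.5 N, static friction is sufficient; f equals the required value, not μ_s N.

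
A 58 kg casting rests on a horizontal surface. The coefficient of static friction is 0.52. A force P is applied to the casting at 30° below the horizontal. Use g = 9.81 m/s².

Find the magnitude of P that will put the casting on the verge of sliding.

P ≈ 488 N

N = m g + P sin α (the push presses the casting into the horizontal surface).
At impending slip, P cos α = μ_s N = μ_s (m g + P sin α).
Solving: P (cos α − μ_s sin α) = μ_s m g → P = 0.52×569/(cos 30° − 0.52 sin 30°) = 296/0.606 = 488 N.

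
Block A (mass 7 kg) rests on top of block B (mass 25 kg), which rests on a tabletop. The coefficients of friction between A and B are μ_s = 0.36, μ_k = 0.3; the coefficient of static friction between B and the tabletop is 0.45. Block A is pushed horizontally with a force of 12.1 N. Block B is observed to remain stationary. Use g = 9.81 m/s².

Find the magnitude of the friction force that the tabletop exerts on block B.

f ≈ 12.1 N

The normal force B exerts on A is simply A's weight, N₁ = 68.67 N.
Maximum static friction on A from B: μ_s N₁ = 0.36×68.67 = 24.72 N.
P = 12.1 N is within that limit, so A and B move together (both at rest); the A–B friction is simply f₁ = P = 12.1 N.
B experiences an equal 12.1 N forward from A (third law). B is in equilibrium, so the floor supplies f₂ = 12.1 N of static friction (limit μ_s(m_A+m_B)g = 141.3 N, not exceeded).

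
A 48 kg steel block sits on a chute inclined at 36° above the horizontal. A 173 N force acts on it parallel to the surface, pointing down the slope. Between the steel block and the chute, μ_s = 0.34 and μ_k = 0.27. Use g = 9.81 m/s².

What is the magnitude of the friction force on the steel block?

Normal force: N = m g cos θ = 48 × 9.81 × cos 36° = 380.9 N.
Parallel to the incline, ΣF = 0 gives f = m g sin θ + P = 276.8 + 173 = 449.8 N (up-slope positive).
Static friction can supply at most μ_s N = 129.5 N.
|449.8| exceeds 129.5 N, so the steel block slips down-slope; friction is kinetic, f = μ_k N = 0.27×380.9 = 103 N.

f ≈ 103 N (up the incline)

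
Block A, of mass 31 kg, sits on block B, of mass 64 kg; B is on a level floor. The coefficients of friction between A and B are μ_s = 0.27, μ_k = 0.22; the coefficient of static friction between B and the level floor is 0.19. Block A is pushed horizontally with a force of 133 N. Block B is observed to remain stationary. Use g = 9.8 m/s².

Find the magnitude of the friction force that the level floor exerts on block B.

f ≈ 66.8 N

Normal force at the A–B interface: N₁ = m_A g = 303.8 N.
Maximum static friction on A from B: μ_s N₁ = 0.27×303.8 = 82.03 N.
P = 133 N exceeds that limit, so A slips over B and the interface friction becomes kinetic: f₁ = μ_k N₁ = 0.22×303.8 = 66.8 N.
By Newton's third law B feels 66.8 N forward from A. With B stationary, the floor's static friction on B balances it: f₂ = 66.8 N (well within μ_s(m_A+m_B)g = 176.9 N).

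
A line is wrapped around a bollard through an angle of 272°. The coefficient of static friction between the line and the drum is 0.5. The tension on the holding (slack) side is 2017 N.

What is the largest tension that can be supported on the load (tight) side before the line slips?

At impending slip the capstan equation gives T₂/T₁ = e^{μβ} with β in radians.
β = 272° × π/180 = 4.747 rad.
e^{μβ} = e^{0.5×4.747} = 10.74.
T₂ = T₁ · e^{μβ} = 2017 × 10.74 = 21700 N.

T_max ≈ 21700 N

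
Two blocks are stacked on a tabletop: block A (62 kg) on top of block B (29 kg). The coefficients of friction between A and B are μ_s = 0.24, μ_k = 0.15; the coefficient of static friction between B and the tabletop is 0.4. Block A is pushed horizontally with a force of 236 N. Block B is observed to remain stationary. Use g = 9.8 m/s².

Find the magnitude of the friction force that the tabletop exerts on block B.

The normal force B exerts on A is simply A's weight, N₁ = 607.6 N.
So the A–B interface can sustain at most μ_s N₁ = 145.8 N of static friction.
P = 236 N exceeds that limit, so A slips over B and the interface friction becomes kinetic: f₁ = μ_k N₁ = 0.15×607.6 = 91.1 N.
By Newton's third law B feels 91.1 N forward from A. With B stationary, the floor's static friction on B balances it: f₂ = 91.1 N (well within μ_s(m_A+m_B)g = 356.7 N).

f ≈ 91.1 N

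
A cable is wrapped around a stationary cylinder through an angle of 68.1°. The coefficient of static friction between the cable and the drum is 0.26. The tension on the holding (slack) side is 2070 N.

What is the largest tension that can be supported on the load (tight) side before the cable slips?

T_max ≈ 2820 N

At impending slip the capstan equation gives T₂/T₁ = e^{μβ} with β in radians.
β = 68.1° × π/180 = 1.189 rad.
e^{μβ} = e^{0.26×1.189} = 1.362.
T₂ = T₁ · e^{μβ} = 2070 × 1.362 = 2820 N.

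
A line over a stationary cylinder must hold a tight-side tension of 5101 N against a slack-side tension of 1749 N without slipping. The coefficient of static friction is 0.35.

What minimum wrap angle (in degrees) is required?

T₂/T₁ = e^{μβ} → β = ln(T₂/T₁)/μ.
β = ln(5101/1749)/0.35 = 1.07/0.35 = 3.058 rad.
In degrees: β = 3.058 × 180/π = 175°.

β_min ≈ 175°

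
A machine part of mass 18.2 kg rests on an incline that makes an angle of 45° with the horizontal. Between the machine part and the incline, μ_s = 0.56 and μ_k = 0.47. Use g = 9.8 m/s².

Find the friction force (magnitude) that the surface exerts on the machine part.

Perpendicular to the surface, N = m g cos θ = 18.2·9.8·cos 45° = 126.1 N.
For equilibrium along the incline, friction must balance the weight component: f = m g sin θ = 126.1 N up the slope.
The static-friction ceiling is μ_s N = 0.56 × 126.1 = 70.63 N.
|126.1| exceeds 70.63 N, so the machine part slips down-slope; friction is kinetic, f = μ_k N = 0.47×126.1 = 59.3 N.

f ≈ 59.3 N (up the incline)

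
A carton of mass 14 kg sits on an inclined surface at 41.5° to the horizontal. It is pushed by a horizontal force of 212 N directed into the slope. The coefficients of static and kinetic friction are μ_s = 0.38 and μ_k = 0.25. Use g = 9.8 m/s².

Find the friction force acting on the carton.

f ≈ 67.9 N (down the incline)

Resolve perpendicular to the incline: N = m g cos θ + P sin θ = 14×9.8×cos 41.5° + 212×sin 41.5° = 243.2 N.
Parallel to the incline: P cos θ − m g sin θ = 158.8 − 90.91 = 67.87 N; the friction needed to balance this is 67.87 N acting down the slope.
The limit of static friction is μ_s N = 92.43 N.
Since 67.87 N is within the 92.43 N limit, the carton stays put and friction is exactly 67.9 N.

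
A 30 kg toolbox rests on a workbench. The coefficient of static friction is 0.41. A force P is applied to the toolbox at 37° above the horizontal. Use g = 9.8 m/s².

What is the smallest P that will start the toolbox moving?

N = m g − P sin α (the pull lifts the toolbox).
At impending slip, P cos α = μ_s N = μ_s (m g − P sin α).
Solving: P (cos α + μ_s sin α) = μ_s m g → P = 0.41×294/(cos 37° + 0.41 sin 37°) = 121/1.045 = 115 N.

P ≈ 115 N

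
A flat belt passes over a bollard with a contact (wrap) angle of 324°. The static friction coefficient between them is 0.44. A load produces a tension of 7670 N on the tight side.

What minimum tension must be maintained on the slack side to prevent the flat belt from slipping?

T_min ≈ 637 N

Capstan equation at impending slip: T_tight/T_slack = e^{μβ}.
β = 324° = 5.655 rad; e^{μβ} = e^{0.44×5.655} = 12.04.
T_slack = T_tight / e^{μβ} = 7670 / 12.04 = 637 N.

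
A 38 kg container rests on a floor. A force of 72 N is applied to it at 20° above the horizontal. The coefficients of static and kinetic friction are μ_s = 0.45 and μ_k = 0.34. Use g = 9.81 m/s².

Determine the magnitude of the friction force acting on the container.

f ≈ 67.7 N

N = m g − P sin α = 372.8 − 72×sin 20° = 348.2 N.
Horizontally, friction must balance P cos α = 67.66 N.
μ_s N = 0.45 × 348.2 = 156.7 N.
Since 67.66 N does not exceed the limit, the container stays at rest and f = 67.7 N.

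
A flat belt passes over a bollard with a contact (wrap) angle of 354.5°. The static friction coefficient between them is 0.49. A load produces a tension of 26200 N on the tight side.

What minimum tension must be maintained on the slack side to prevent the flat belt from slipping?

T_min ≈ 1260 N

Capstan equation at impending slip: T_tight/T_slack = e^{μβ}.
β = 354.5° = 6.187 rad; e^{μβ} = e^{0.49×6.187} = 20.73.
T_slack = T_tight / e^{μβ} = 26200 / 20.73 = 1260 N.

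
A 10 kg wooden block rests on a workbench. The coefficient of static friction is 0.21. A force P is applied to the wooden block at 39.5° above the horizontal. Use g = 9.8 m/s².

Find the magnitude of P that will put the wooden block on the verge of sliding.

P ≈ 22.7 N

N = m g − P sin α (the pull lifts the wooden block).
At impending slip, P cos α = μ_s N = μ_s (m g − P sin α).
Solving: P (cos α + μ_s sin α) = μ_s m g → P = 0.21×98/(cos 39.5° + 0.21 sin 39.5°) = 20.6/0.9052 = 22.7 N.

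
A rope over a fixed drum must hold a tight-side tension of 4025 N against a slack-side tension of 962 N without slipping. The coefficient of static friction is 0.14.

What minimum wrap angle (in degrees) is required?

T₂/T₁ = e^{μβ} → β = ln(T₂/T₁)/μ.
β = ln(4025/962)/0.14 = 1.431/0.14 = 10.22 rad.
In degrees: β = 10.22 × 180/π = 586°.

β_min ≈ 586°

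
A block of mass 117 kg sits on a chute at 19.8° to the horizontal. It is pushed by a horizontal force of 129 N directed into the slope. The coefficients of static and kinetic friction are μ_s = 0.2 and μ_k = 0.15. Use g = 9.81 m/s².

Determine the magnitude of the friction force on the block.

f ≈ 169 N (up the incline)

Resolve perpendicular to the incline: N = m g cos θ + P sin θ = 117×9.81×cos 19.8° + 129×sin 19.8° = 1124 N.
Parallel to the incline: P cos θ − m g sin θ = 121.4 − 388.8 = -267.4 N; the friction needed to balance this is 267.4 N acting up the slope.
Maximum static friction: μ_s N = 0.2 × 1124 = 224.7 N.
The required 267.4 N exceeds the static limit, so the block slides down-slope and f = μ_k N = 0.15×1124 = 169 N.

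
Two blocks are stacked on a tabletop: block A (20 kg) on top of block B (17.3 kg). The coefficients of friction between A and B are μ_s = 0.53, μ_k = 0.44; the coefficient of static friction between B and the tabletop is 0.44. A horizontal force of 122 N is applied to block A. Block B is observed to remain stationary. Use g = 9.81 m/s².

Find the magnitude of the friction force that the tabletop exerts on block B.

f ≈ 86.3 N

The normal force B exerts on A is simply A's weight, N₁ = 196.2 N.
Maximum static friction on A from B: μ_s N₁ = 0.53×196.2 = 104 N.
Since P = 122 N > 104 N, A slides on B; the A–B friction is kinetic: f₁ = μ_k N₁ = 0.44×196.2 = 86.3 N.
B experiences an equal 86.3 N forward from A (third law). B is in equilibrium, so the floor supplies f₂ = 86.3 N of static friction (limit μ_s(m_A+m_B)g = 161 N, not exceeded).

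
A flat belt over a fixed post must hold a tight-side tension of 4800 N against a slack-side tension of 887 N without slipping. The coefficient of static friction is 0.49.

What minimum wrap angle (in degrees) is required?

β_min ≈ 197°

T₂/T₁ = e^{μβ} → β = ln(T₂/T₁)/μ.
β = ln(4800/887)/0.49 = 1.689/0.49 = 3.446 rad.
In degrees: β = 3.446 × 180/π = 197°.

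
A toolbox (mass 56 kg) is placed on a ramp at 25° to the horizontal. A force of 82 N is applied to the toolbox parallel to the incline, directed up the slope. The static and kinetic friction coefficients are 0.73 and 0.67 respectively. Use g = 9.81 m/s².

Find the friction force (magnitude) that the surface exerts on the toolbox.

f ≈ 150 N (up the incline)

Perpendicular to the surface, N = m g cos θ = 56·9.81·cos 25° = 497.9 N.
For equilibrium along the incline the friction force must supply f = m g sin θ − P = 232.2 − 82 = 150.2 N (positive meaning up-slope).
The static-friction ceiling is μ_s N = 0.73 × 497.9 = 363.5 N.
Since |150.2| ≤ 363.5 N, static friction is sufficient; f equals the required value, not μ_s N.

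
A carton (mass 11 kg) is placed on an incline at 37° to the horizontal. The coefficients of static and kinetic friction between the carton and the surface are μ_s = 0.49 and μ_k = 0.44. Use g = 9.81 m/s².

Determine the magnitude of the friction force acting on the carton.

Normal force: N = m g cos θ = 11 × 9.81 × cos 37° = 86.18 N.
For equilibrium along the incline, friction must balance the weight component: f = m g sin θ = 64.94 N up the slope.
The static-friction ceiling is μ_s N = 0.49 × 86.18 = 42.23 N.
|64.94| exceeds 42.23 N, so the carton slips down-slope; friction is kinetic, f = μ_k N = 0.44×86.18 = 37.9 N.

f ≈ 37.9 N (up the incline)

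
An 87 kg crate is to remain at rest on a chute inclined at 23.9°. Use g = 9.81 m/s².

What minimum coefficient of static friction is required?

At the slip threshold m g sin θ = μ_s m g cos θ, so μ_s,min = tan θ.
μ_s,min = tan 23.9° = 0.443.

μ_s,min ≈ 0.443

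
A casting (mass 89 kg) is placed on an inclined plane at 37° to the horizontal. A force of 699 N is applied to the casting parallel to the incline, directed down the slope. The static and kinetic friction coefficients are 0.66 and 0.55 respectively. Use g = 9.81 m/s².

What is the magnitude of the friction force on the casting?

f ≈ 384 N (up the incline)

Normal force: N = m g cos θ = 89 × 9.81 × cos 37° = 697.3 N.
Parallel to the incline, ΣF = 0 gives f = m g sin θ + P = 525.4 + 699 = 1224 N (up-slope positive).
Maximum static friction available: μ_s N = 0.66 × 697.3 = 460.2 N.
Since |1224| > 460.2 N, static friction cannot hold it; the casting slides down the incline and kinetic friction applies: f = μ_k N = 0.55 × 697.3 = 384 N.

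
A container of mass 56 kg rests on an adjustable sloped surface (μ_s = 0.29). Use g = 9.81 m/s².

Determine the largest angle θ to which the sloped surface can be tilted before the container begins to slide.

At the slip threshold, m g sin θ = μ_s · m g cos θ, so tan θ = μ_s.
θ_max = arctan(0.29) = 16.2°.

θ_max ≈ 16.2°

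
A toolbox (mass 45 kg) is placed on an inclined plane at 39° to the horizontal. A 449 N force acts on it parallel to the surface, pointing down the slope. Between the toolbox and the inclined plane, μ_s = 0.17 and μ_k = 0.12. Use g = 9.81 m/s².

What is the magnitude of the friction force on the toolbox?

f ≈ 41.2 N (up the incline)

Normal force: N = m g cos θ = 45 × 9.81 × cos 39° = 343.1 N.
The friction needed for equilibrium is m g sin θ + P = 277.8 + 449 = 726.8 N, measured positive up-slope.
Maximum static friction available: μ_s N = 0.17 × 343.1 = 58.32 N.
Since |726.8| > 58.32 N, static friction cannot hold it; the toolbox slides down the incline and kinetic friction applies: f = μ_k N = 0.12 × 343.1 = 41.2 N.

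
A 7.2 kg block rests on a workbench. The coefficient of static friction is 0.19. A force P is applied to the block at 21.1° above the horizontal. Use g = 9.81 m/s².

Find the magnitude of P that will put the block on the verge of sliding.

P ≈ 13.4 N

N = m g − P sin α (the pull lifts the block).
At impending slip, P cos α = μ_s N = μ_s (m g − P sin α).
Solving: P (cos α + μ_s sin α) = μ_s m g → P = 0.19×70.6/(cos 21.1° + 0.19 sin 21.1°) = 13.4/1.001 = 13.4 N.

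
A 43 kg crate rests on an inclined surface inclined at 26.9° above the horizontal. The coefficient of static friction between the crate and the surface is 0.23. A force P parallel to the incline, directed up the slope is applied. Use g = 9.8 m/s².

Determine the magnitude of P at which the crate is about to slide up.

At impending motion up the slope, friction acts down-slope at its limit: f = μ_s N.
P is parallel to the surface, so N = m g cos θ = 376 N.
Along the incline: P = m g sin θ + μ_s N = 191 + 0.23×376 = 277 N.

P ≈ 277 N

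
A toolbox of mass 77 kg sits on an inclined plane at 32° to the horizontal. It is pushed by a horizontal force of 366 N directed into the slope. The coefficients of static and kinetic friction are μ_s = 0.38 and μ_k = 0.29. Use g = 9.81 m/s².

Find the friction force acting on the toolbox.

The horizontal push has a component P sin θ into the surface, so N = m g cos θ + P sin θ = 640.6 + 194 = 834.5 N.
Along the incline, the net driving force (taking up-slope positive) is P cos θ − m g sin θ = 310.4 − 400.3 = -89.9 N, so equilibrium requires friction f = 89.9 N (up-slope).
The limit of static friction is μ_s N = 317.1 N.
Since 89.9 N is within the 317.1 N limit, the toolbox stays put and friction is exactly 89.9 N.

f ≈ 89.9 N (up the incline)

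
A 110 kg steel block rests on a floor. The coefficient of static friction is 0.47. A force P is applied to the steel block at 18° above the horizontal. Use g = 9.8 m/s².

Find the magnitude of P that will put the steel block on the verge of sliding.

N = m g − P sin α (the pull lifts the steel block).
At impending slip, P cos α = μ_s N = μ_s (m g − P sin α).
Solving: P (cos α + μ_s sin α) = μ_s m g → P = 0.47×1080/(cos 18° + 0.47 sin 18°) = 507/1.096 = 462 N.

P ≈ 462 N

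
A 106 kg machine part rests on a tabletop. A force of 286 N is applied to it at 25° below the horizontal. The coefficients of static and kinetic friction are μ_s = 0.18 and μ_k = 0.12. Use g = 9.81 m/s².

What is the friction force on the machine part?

f ≈ 139 N

The vertical component of P adds to the normal force: N = m g + P sin α = 1040 + 120.9 = 1161 N.
Horizontally, friction must balance P cos α = 259.2 N.
μ_s N = 0.18 × 1161 = 208.9 N.
The required friction exceeds μ_s N, so the machine part moves and f = μ_k N = 139 N.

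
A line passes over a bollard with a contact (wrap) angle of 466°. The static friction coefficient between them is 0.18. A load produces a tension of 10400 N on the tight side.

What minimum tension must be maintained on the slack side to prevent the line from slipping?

Capstan equation at impending slip: T_tight/T_slack = e^{μβ}.
β = 466° = 8.133 rad; e^{μβ} = e^{0.18×8.133} = 4.323.
T_slack = T_tight / e^{μβ} = 10400 / 4.323 = 2410 N.

T_min ≈ 2410 N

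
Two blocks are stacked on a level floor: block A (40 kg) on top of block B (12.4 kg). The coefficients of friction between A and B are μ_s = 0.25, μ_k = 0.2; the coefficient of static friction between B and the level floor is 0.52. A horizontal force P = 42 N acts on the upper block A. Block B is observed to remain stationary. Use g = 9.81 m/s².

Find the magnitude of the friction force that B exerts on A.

f ≈ 42 N

Normal force at the A–B interface: N₁ = m_A g = 392.4 N.
Maximum static friction on A from B: μ_s N₁ = 0.25×392.4 = 98.1 N.
Since P = 42 N ≤ 98.1 N, A does not slip on B; friction on A equals P = 42 N.
By Newton's third law B feels 42 N forward from A. With B stationary, the floor's static friction on B balances it: f₂ = 42 N (well within μ_s(m_A+m_B)g = 267.3 N).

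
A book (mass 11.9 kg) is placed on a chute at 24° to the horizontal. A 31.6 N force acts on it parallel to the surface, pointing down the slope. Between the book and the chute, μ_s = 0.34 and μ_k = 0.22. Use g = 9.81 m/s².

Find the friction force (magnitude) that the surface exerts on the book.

f ≈ 23.5 N (up the incline)

The normal reaction is N = m g cos θ = 106.6 N.
The friction needed for equilibrium is m g sin θ + P = 47.48 + 31.6 = 79.08 N, measured positive up-slope.
Maximum static friction available: μ_s N = 0.34 × 106.6 = 36.26 N.
Since |79.08| > 36.26 N, static friction cannot hold it; the book slides down the incline and kinetic friction applies: f = μ_k N = 0.22 × 106.6 = 23.5 N.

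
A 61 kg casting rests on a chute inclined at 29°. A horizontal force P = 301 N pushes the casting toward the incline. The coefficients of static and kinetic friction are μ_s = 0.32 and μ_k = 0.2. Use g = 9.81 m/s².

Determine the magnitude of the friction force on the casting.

f ≈ 26.9 N (up the incline)

The horizontal push has a component P sin θ into the surface, so N = m g cos θ + P sin θ = 523.4 + 145.9 = 669.3 N.
Along the incline, the net driving force (taking up-slope positive) is P cos θ − m g sin θ = 263.3 − 290.1 = -26.85 N, so equilibrium requires friction f = 26.85 N (up-slope).
The limit of static friction is μ_s N = 214.2 N.
|f_req| = 26.85 ≤ 214.2 N → the casting is in equilibrium; friction equals the required value.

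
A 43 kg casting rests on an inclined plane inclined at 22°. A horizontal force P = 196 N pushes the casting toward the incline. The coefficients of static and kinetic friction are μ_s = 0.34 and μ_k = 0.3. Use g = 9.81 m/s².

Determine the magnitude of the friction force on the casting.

f ≈ 23.7 N (down the incline)

Normal direction: N = m g cos θ + P sin θ = 464.5 N.
Parallel to the incline: P cos θ − m g sin θ = 181.7 − 158 = 23.71 N; the friction needed to balance this is 23.71 N acting down the slope.
Maximum static friction: μ_s N = 0.34 × 464.5 = 157.9 N.
Since 23.71 N is within the 157.9 N limit, the casting stays put and friction is exactly 23.7 N.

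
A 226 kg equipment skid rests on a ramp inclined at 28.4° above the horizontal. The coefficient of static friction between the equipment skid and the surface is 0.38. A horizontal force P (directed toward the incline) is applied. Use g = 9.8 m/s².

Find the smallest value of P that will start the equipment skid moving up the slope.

P ≈ 2570 N

At impending motion up the slope, friction acts down-slope at its limit: f = μ_s N.
Perpendicular to the incline: N = m g cos θ + P sin θ.
Along the incline: P cos θ = m g sin θ + μ_s N = m g sin θ + μ_s (m g cos θ + P sin θ).
Solving, P (cos θ − μ_s sin θ) = m g (sin θ + μ_s cos θ), so P = 226×9.8×(sin 28.4° + 0.38 cos 28.4°)/(cos 28.4° − 0.38 sin 28.4°) = 2210×0.8099/0.6989 = 2570 N.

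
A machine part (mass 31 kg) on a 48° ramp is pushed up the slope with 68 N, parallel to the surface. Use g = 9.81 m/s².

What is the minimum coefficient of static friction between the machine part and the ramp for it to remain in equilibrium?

μ_s,min ≈ 0.776

N = m g cos θ = 203.5 N.
Friction must make up the shortfall along the incline: f = m g sin θ − P = 226 − 68 = 158 N.
At the threshold f = μ_s N, so μ_s,min = 158/203.5 = 0.776.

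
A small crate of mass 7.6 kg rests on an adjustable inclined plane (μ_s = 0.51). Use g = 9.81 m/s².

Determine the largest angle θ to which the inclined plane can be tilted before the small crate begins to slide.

θ_max ≈ 27°

At the slip threshold, m g sin θ = μ_s · m g cos θ, so tan θ = μ_s.
θ_max = arctan(0.51) = 27°.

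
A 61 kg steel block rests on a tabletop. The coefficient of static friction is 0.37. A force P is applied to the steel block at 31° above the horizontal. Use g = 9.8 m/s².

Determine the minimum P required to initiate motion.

N = m g − P sin α (the pull lifts the steel block).
At impending slip, P cos α = μ_s N = μ_s (m g − P sin α).
Solving: P (cos α + μ_s sin α) = μ_s m g → P = 0.37×598/(cos 31° + 0.37 sin 31°) = 221/1.048 = 211 N.

P ≈ 211 N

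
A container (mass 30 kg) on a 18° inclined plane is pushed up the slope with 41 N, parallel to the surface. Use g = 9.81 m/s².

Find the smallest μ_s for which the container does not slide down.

N = m g cos θ = 279.9 N.
Friction must make up the shortfall along the incline: f = m g sin θ − P = 90.94 − 41 = 49.94 N.
At the threshold f = μ_s N, so μ_s,min = 49.94/279.9 = 0.178.

μ_s,min ≈ 0.178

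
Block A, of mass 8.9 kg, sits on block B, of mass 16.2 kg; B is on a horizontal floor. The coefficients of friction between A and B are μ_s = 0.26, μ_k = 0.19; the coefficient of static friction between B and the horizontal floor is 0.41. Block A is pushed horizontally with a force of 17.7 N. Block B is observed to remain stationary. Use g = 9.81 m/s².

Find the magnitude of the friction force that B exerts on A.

The normal force B exerts on A is simply A's weight, N₁ = 87.31 N.
So the A–B interface can sustain at most μ_s N₁ = 22.7 N of static friction.
P = 17.7 N is within that limit, so A and B move together (both at rest); the A–B friction is simply f₁ = P = 17.7 N.
By Newton's third law B feels 17.7 N forward from A. With B stationary, the floor's static friction on B balances it: f₂ = 17.7 N (well within μ_s(m_A+m_B)g = 101 N).

f ≈ 17.7 N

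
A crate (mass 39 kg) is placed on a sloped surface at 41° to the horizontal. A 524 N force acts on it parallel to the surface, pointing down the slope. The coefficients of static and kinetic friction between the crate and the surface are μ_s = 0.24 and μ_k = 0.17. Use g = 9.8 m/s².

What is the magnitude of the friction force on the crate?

The normal reaction is N = m g cos θ = 288.5 N.
Parallel to the incline, ΣF = 0 gives f = m g sin θ + P = 250.7 + 524 = 774.7 N (up-slope positive).
Static friction can supply at most μ_s N = 69.23 N.
|774.7| exceeds 69.23 N, so the crate slips down-slope; friction is kinetic, f = μ_k N = 0.17×288.5 = 49 N.

f ≈ 49 N (up the incline)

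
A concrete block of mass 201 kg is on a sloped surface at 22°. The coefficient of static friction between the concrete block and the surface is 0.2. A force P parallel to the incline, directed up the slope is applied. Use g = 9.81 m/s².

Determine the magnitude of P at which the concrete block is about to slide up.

At impending motion up the slope, friction acts down-slope at its limit: f = μ_s N.
P is parallel to the surface, so N = m g cos θ = 1830 N.
Along the incline: P = m g sin θ + μ_s N = 739 + 0.2×1830 = 1100 N.

P ≈ 1100 N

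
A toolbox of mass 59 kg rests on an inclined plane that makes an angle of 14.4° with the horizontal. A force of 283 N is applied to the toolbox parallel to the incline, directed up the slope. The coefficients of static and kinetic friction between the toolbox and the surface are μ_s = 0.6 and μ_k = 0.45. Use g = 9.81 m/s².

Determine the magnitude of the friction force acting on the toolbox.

f ≈ 139 N (down the incline)

Perpendicular to the surface, N = m g cos θ = 59·9.81·cos 14.4° = 560.6 N.
The friction needed for equilibrium is m g sin θ − P = 143.9 − 283 = -139.1 N, measured positive up-slope.
Static friction can supply at most μ_s N = 336.4 N.
Since |-139.1| ≤ 336.4 N, the toolbox remains in static equilibrium and friction takes exactly the required value.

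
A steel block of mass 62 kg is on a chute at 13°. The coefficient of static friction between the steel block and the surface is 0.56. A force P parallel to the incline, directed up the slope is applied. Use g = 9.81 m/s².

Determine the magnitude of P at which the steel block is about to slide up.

At impending motion up the slope, friction acts down-slope at its limit: f = μ_s N.
P is parallel to the surface, so N = m g cos θ = 593 N.
Along the incline: P = m g sin θ + μ_s N = 137 + 0.56×593 = 469 N.

P ≈ 469 N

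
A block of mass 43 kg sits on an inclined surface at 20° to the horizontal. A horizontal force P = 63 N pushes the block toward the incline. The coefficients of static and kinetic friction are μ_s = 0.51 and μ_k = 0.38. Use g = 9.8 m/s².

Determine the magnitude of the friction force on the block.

f ≈ 84.9 N (up the incline)

Resolve perpendicular to the incline: N = m g cos θ + P sin θ = 43×9.8×cos 20° + 63×sin 20° = 417.5 N.
Along the incline, the net driving force (taking up-slope positive) is P cos θ − m g sin θ = 59.2 − 144.1 = -84.93 N, so equilibrium requires friction f = 84.93 N (up-slope).
The limit of static friction is μ_s N = 212.9 N.
|f_req| = 84.93 ≤ 212.9 N → the block is in equilibrium; friction equals the required value.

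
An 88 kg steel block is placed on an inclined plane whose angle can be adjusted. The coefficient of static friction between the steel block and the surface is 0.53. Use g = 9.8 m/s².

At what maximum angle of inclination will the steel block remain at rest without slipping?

At the slip threshold, m g sin θ = μ_s · m g cos θ, so tan θ = μ_s.
θ_max = arctan(0.53) = 27.9°.

θ_max ≈ 27.9°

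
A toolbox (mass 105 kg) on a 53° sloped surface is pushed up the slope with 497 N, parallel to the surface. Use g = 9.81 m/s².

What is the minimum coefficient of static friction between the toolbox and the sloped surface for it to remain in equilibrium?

μ_s,min ≈ 0.525

N = m g cos θ = 619.9 N.
Friction must make up the shortfall along the incline: f = m g sin θ − P = 822.6 − 497 = 325.6 N.
At the threshold f = μ_s N, so μ_s,min = 325.6/619.9 = 0.525.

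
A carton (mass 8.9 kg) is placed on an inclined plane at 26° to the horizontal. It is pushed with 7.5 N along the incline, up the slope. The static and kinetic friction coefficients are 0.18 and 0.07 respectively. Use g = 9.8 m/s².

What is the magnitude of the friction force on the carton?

Perpendicular to the surface, N = m g cos θ = 8.9·9.8·cos 26° = 78.39 N.
For equilibrium along the incline the friction force must supply f = m g sin θ − P = 38.23 − 7.5 = 30.73 N (positive meaning up-slope).
The static-friction ceiling is μ_s N = 0.18 × 78.39 = 14.11 N.
|30.73| exceeds 14.11 N, so the carton slips down-slope; friction is kinetic, f = μ_k N = 0.07×78.39 = 5.49 N.

f ≈ 5.49 N (up the incline)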